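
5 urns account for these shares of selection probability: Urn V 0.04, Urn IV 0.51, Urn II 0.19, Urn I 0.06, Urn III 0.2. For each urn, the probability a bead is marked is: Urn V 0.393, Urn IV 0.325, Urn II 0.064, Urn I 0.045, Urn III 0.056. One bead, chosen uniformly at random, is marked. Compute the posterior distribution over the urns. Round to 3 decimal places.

Compute prior × likelihood for every hypothesis:
  Urn V: 0.04 × 0.393 = 0.01572
  Urn IV: 0.51 × 0.325 = 0.16575
  Urn II: 0.19 × 0.064 = 0.01216
  Urn I: 0.06 × 0.045 = 0.0027
  Urn III: 0.2 × 0.056 = 0.0112
Sum = 0.20753.
P(Urn V | marked) = 0.01572/0.20753 ≈ 0.076
P(Urn IV | marked) = 0.16575/0.20753 ≈ 0.799
P(Urn II | marked) = 0.01216/0.20753 ≈ 0.059
P(Urn I | marked) = 0.0027/0.20753 ≈ 0.013
P(Urn III | marked) = 0.0112/0.20753 ≈ 0.054

Urn V 0.076, Urn IV 0.799, Urn II 0.059, Urn I 0.013, Urn III 0.054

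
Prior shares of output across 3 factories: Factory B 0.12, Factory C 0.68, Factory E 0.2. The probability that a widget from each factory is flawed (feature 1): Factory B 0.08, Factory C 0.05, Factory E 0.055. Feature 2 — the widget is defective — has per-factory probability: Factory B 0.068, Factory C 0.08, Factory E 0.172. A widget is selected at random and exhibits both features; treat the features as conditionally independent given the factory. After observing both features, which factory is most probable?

Factory C

By Bayes' rule, posterior ∝ prior × likelihood:
  Factory B: 0.12 × 0.08 × 0.068 = 0.0006528
  Factory C: 0.68 × 0.05 × 0.08 = 0.00272
  Factory E: 0.2 × 0.055 × 0.172 = 0.001892
Sum = 0.0052648.
Largest term belongs to Factory C, so Factory C is most probable.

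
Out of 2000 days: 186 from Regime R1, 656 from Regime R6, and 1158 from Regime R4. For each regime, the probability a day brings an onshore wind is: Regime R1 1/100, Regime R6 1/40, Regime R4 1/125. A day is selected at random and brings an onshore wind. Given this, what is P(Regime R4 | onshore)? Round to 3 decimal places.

By Bayes' rule, posterior ∝ prior × likelihood:
  Regime R1: 0.093 × 0.01 = 0.00093
  Regime R6: 0.328 × 0.025 = 0.0082
  Regime R4: 0.579 × 0.008 = 0.004632
Sum = 0.013762.
P(Regime R4 | evidence) = 0.004632 / 0.013762 ≈ 0.337.

0.337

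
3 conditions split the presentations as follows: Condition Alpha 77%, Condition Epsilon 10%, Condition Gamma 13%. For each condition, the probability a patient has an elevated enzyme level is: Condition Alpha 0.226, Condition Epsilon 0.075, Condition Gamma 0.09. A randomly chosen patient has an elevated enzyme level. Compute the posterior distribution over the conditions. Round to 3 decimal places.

Condition Alpha 0.901, Condition Epsilon 0.039, Condition Gamma 0.061

By Bayes' rule, posterior ∝ prior × likelihood:
  Condition Alpha: 0.77 × 0.226 = 0.17402
  Condition Epsilon: 0.1 × 0.075 = 0.0075
  Condition Gamma: 0.13 × 0.09 = 0.0117
Normalizing constant = 0.19322.
P(Condition Alpha | elevated) = 0.17402/0.19322 ≈ 0.901
P(Condition Epsilon | elevated) = 0.0075/0.19322 ≈ 0.039
P(Condition Gamma | elevated) = 0.0117/0.19322 ≈ 0.061
(Check: 0.901+0.039+0.061 = 1.001.)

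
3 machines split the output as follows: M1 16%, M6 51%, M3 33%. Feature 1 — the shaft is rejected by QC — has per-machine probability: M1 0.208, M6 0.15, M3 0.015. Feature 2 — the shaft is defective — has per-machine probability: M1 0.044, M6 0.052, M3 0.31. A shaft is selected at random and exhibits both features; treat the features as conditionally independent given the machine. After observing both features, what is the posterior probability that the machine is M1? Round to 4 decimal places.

Prior × likelihood for each hypothesis:
  M1: 0.16 × 0.208 × 0.044 = 0.00146432
  M6: 0.51 × 0.15 × 0.052 = 0.003978
  M3: 0.33 × 0.015 × 0.31 = 0.0015345
Total = 0.00697682.
P(M1 | evidence) = 0.00146432 / 0.00697682 ≈ 0.2099.

0.2099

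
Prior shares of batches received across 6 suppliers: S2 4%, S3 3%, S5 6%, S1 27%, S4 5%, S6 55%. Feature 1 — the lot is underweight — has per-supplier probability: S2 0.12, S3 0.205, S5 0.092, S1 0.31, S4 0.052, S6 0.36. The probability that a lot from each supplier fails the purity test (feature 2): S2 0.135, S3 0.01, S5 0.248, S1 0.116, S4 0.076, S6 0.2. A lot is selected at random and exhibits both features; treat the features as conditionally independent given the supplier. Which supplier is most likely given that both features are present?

S6

Prior × likelihood for each hypothesis:
  S2: 0.04 × 0.12 × 0.135 = 0.000648
  S3: 0.03 × 0.205 × 0.01 = 0.0000615
  S5: 0.06 × 0.092 × 0.248 = 0.00136896
  S1: 0.27 × 0.31 × 0.116 = 0.0097092
  S4: 0.05 × 0.052 × 0.076 = 0.0001976
  S6: 0.55 × 0.36 × 0.2 = 0.0396
Sum = 0.05158526.
Largest term belongs to S6, so S6 is most probable.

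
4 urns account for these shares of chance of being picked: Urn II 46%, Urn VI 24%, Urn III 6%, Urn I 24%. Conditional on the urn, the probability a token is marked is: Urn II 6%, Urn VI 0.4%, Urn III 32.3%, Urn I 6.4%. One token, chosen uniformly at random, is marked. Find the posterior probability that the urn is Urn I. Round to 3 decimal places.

0.243

Compute prior × likelihood for every hypothesis:
  Urn II: 0.46 × 0.06 = 0.0276
  Urn VI: 0.24 × 0.004 = 0.00096
  Urn III: 0.06 × 0.323 = 0.01938
  Urn I: 0.24 × 0.064 = 0.01536
Sum = 0.0633.
P(Urn I | evidence) = 0.01536 / 0.0633 ≈ 0.243.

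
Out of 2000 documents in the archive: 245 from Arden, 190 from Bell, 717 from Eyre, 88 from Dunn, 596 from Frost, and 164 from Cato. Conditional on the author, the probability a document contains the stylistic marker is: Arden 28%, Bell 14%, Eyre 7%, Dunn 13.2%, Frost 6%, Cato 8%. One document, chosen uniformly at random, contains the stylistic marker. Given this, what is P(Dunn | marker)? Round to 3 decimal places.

Unnormalized posteriors (prior × likelihood):
  Arden: 0.1225 × 0.28 = 0.0343
  Bell: 0.095 × 0.14 = 0.0133
  Eyre: 0.3585 × 0.07 = 0.025095
  Dunn: 0.044 × 0.132 = 0.005808
  Frost: 0.298 × 0.06 = 0.01788
  Cato: 0.082 × 0.08 = 0.00656
Normalizing constant = 0.102943.
P(Dunn | evidence) = 0.005808 / 0.102943 ≈ 0.056.

0.056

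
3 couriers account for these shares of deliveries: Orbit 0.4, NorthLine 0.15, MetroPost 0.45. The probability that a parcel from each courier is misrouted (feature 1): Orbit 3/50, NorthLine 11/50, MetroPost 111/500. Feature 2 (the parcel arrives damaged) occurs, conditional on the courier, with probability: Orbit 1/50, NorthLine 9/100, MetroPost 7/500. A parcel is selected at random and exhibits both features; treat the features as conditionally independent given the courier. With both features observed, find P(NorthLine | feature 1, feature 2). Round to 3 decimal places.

Unnormalized posteriors (prior × likelihood):
  Orbit: 0.4 × 0.06 × 0.02 = 0.00048
  NorthLine: 0.15 × 0.22 × 0.09 = 0.00297
  MetroPost: 0.45 × 0.222 × 0.014 = 0.0013986
Sum = 0.0048486.
P(NorthLine | evidence) = 0.00297 / 0.0048486 ≈ 0.613.

0.613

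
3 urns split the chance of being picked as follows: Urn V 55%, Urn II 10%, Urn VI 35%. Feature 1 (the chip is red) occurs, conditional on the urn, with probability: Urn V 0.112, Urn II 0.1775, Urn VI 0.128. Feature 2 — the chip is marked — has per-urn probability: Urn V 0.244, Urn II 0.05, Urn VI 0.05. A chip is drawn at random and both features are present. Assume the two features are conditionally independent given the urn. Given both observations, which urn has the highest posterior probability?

Compute prior × likelihood for every hypothesis:
  Urn V: 0.55 × 0.112 × 0.244 = 0.0150304
  Urn II: 0.1 × 0.1775 × 0.05 = 0.0008875
  Urn VI: 0.35 × 0.128 × 0.05 = 0.00224
Sum = 0.0181579.
Largest term belongs to Urn V, so Urn V is most probable.

Urn V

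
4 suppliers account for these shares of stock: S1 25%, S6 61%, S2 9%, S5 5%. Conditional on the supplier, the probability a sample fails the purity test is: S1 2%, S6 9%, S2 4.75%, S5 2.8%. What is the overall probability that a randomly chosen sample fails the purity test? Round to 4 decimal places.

Compute prior × likelihood for every hypothesis:
  S1: 0.25 × 0.02 = 0.005
  S6: 0.61 × 0.09 = 0.0549
  S2: 0.09 × 0.0475 = 0.004275
  S5: 0.05 × 0.028 = 0.0014
P(off-spec) = 0.005 + 0.0549 + 0.004275 + 0.0014 = 0.065575 → 0.0656.

0.0656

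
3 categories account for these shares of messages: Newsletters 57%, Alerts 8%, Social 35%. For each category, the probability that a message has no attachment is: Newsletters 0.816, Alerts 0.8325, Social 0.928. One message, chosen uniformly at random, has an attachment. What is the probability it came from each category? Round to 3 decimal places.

Newsletters 0.731, Alerts 0.093, Social 0.176

Taking complements, P(attachment | each) = Newsletters 0.184, Alerts 0.1675, Social 0.072.
By Bayes' rule, posterior ∝ prior × likelihood:
  Newsletters: 0.57 × 0.184 = 0.10488
  Alerts: 0.08 × 0.1675 = 0.0134
  Social: 0.35 × 0.072 = 0.0252
Normalizing constant = 0.14348.
P(Newsletters | attachment) = 0.10488/0.14348 ≈ 0.731
P(Alerts | attachment) = 0.0134/0.14348 ≈ 0.093
P(Social | attachment) = 0.0252/0.14348 ≈ 0.176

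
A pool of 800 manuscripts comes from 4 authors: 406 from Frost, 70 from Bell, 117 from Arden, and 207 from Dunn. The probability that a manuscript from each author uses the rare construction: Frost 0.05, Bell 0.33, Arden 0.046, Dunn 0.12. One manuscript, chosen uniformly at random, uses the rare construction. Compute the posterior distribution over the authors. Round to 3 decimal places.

Compute prior × likelihood for every hypothesis:
  Frost: 0.5075 × 0.05 = 0.025375
  Bell: 0.0875 × 0.33 = 0.028875
  Arden: 0.14625 × 0.046 = 0.0067275
  Dunn: 0.25875 × 0.12 = 0.03105
Normalizing constant = 0.0920275.
P(Frost | rare-form) = 0.025375/0.0920275 ≈ 0.276
P(Bell | rare-form) = 0.028875/0.0920275 ≈ 0.314
P(Arden | rare-form) = 0.0067275/0.0920275 ≈ 0.073
P(Dunn | rare-form) = 0.03105/0.0920275 ≈ 0.337
(Check: 0.276+0.314+0.073+0.337 = 1.000.)

Frost 0.276, Bell 0.314, Arden 0.073, Dunn 0.337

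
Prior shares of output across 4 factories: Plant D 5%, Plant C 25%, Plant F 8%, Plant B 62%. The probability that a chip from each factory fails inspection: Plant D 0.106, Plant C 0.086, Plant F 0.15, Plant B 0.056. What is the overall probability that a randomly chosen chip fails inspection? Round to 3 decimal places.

0.074

Compute prior × likelihood for every hypothesis:
  Plant D: 0.05 × 0.106 = 0.0053
  Plant C: 0.25 × 0.086 = 0.0215
  Plant F: 0.08 × 0.15 = 0.012
  Plant B: 0.62 × 0.056 = 0.03472
P(nonconforming) = 0.0053 + 0.0215 + 0.012 + 0.03472 = 0.07352 → 0.074.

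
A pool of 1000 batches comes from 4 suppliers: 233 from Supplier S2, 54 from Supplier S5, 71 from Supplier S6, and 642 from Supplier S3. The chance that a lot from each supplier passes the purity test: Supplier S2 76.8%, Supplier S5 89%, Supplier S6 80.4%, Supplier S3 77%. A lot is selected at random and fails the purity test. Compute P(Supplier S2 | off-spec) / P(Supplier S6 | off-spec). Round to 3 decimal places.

Taking complements, P(off-spec | each) = Supplier S2 0.232, Supplier S5 0.11, Supplier S6 0.196, Supplier S3 0.23.
By Bayes' rule, posterior ∝ prior × likelihood:
  Supplier S2: 0.233 × 0.232 = 0.054056
  Supplier S5: 0.054 × 0.11 = 0.00594
  Supplier S6: 0.071 × 0.196 = 0.013916
  Supplier S3: 0.642 × 0.23 = 0.14766
Normalizing constant = 0.221572.
The ratio is 0.054056 / 0.013916 (the normalizer cancels) = 3.884.

3.884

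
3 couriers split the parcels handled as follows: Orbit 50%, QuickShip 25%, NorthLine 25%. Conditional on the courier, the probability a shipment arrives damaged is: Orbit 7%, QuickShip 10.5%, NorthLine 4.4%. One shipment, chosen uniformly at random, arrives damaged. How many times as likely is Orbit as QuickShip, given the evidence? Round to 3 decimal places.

Unnormalized posteriors (prior × likelihood):
  Orbit: 0.5 × 0.07 = 0.035
  QuickShip: 0.25 × 0.105 = 0.02625
  NorthLine: 0.25 × 0.044 = 0.011
Sum = 0.07225.
The ratio is 0.035 / 0.02625 (the normalizer cancels) = 1.333.

1.333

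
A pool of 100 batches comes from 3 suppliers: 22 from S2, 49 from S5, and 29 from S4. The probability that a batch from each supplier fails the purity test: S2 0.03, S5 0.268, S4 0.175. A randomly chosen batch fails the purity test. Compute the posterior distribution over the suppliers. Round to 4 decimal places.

S2 0.0350, S5 0.6960, S4 0.2690

Unnormalized posteriors (prior × likelihood):
  S2: 0.22 × 0.03 = 0.0066
  S5: 0.49 × 0.268 = 0.13132
  S4: 0.29 × 0.175 = 0.05075
Normalizing constant = 0.18867.
P(S2 | off-spec) = 0.0066/0.18867 ≈ 0.0350
P(S5 | off-spec) = 0.13132/0.18867 ≈ 0.6960
P(S4 | off-spec) = 0.05075/0.18867 ≈ 0.2690
(Check: 0.0350+0.6960+0.2690 = 1.0000.)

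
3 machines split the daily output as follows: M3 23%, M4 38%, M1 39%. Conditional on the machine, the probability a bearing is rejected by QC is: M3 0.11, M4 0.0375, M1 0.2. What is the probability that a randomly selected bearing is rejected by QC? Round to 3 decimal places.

0.118

By Bayes' rule, posterior ∝ prior × likelihood:
  M3: 0.23 × 0.11 = 0.0253
  M4: 0.38 × 0.0375 = 0.01425
  M1: 0.39 × 0.2 = 0.078
P(rejected) = 0.0253 + 0.01425 + 0.078 = 0.11755 → 0.118.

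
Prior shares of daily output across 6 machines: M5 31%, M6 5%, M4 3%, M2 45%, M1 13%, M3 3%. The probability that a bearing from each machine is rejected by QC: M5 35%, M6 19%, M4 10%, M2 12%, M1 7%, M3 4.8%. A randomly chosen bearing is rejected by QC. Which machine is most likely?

M5

Unnormalized posteriors (prior × likelihood):
  M5: 0.31 × 0.35 = 0.1085
  M6: 0.05 × 0.19 = 0.0095
  M4: 0.03 × 0.1 = 0.003
  M2: 0.45 × 0.12 = 0.054
  M1: 0.13 × 0.07 = 0.0091
  M3: 0.03 × 0.048 = 0.00144
Normalizing constant = 0.18554.
Largest term belongs to M5, so M5 is most probable.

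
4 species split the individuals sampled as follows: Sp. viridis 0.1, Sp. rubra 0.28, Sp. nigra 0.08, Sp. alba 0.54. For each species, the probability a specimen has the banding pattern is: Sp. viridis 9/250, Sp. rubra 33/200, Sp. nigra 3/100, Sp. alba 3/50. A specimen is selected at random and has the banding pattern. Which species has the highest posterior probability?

Sp. rubra

Unnormalized posteriors (prior × likelihood):
  Sp. viridis: 0.1 × 0.036 = 0.0036
  Sp. rubra: 0.28 × 0.165 = 0.0462
  Sp. nigra: 0.08 × 0.03 = 0.0024
  Sp. alba: 0.54 × 0.06 = 0.0324
Sum = 0.0846.
Largest term belongs to Sp. rubra, so Sp. rubra is most probable.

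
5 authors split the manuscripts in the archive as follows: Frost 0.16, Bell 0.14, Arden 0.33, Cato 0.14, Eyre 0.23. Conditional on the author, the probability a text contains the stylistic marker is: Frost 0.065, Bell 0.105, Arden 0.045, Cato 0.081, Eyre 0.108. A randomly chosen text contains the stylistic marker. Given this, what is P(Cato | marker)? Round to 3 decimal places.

Compute prior × likelihood for every hypothesis:
  Frost: 0.16 × 0.065 = 0.0104
  Bell: 0.14 × 0.105 = 0.0147
  Arden: 0.33 × 0.045 = 0.01485
  Cato: 0.14 × 0.081 = 0.01134
  Eyre: 0.23 × 0.108 = 0.02484
Sum = 0.07613.
P(Cato | evidence) = 0.01134 / 0.07613 ≈ 0.149.

0.149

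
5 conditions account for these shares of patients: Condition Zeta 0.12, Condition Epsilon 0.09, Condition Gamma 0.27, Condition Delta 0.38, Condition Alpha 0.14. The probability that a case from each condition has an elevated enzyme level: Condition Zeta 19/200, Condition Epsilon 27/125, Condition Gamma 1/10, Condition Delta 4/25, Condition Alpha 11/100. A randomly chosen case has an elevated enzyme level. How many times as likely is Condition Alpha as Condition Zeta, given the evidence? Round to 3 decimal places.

1.351

Compute prior × likelihood for every hypothesis:
  Condition Zeta: 0.12 × 0.095 = 0.0114
  Condition Epsilon: 0.09 × 0.216 = 0.01944
  Condition Gamma: 0.27 × 0.1 = 0.027
  Condition Delta: 0.38 × 0.16 = 0.0608
  Condition Alpha: 0.14 × 0.11 = 0.0154
Normalizing constant = 0.13404.
The ratio is 0.0154 / 0.0114 (the normalizer cancels) = 1.351.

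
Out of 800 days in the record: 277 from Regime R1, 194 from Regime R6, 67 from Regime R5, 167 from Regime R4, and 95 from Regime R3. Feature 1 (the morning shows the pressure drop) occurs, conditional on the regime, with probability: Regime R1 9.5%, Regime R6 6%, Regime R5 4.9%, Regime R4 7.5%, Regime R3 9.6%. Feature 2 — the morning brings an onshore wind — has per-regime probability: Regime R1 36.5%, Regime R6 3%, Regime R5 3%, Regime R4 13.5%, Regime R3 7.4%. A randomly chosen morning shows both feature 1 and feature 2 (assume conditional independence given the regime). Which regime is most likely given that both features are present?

Regime R1

Prior × likelihood for each hypothesis:
  Regime R1: 0.34625 × 0.095 × 0.365 = 0.01200621875
  Regime R6: 0.2425 × 0.06 × 0.03 = 0.0004365
  Regime R5: 0.08375 × 0.049 × 0.03 = 0.0001231125
  Regime R4: 0.20875 × 0.075 × 0.135 = 0.00211359375
  Regime R3: 0.11875 × 0.096 × 0.074 = 0.0008436
Normalizing constant = 0.015523025.
Largest term belongs to Regime R1, so Regime R1 is most probable.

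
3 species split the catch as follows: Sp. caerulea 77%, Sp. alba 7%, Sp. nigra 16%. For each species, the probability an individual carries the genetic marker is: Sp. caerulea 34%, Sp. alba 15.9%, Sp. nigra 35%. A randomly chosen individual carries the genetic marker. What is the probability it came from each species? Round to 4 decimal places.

Sp. caerulea 0.7959, Sp. alba 0.0338, Sp. nigra 0.1702

Prior × likelihood for each hypothesis:
  Sp. caerulea: 0.77 × 0.34 = 0.2618
  Sp. alba: 0.07 × 0.159 = 0.01113
  Sp. nigra: 0.16 × 0.35 = 0.056
Normalizing constant = 0.32893.
P(Sp. caerulea | marker) = 0.2618/0.32893 ≈ 0.7959
P(Sp. alba | marker) = 0.01113/0.32893 ≈ 0.0338
P(Sp. nigra | marker) = 0.056/0.32893 ≈ 0.1702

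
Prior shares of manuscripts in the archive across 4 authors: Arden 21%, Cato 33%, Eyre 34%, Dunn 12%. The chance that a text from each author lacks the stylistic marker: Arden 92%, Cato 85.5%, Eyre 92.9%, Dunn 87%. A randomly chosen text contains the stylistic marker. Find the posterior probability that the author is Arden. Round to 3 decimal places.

Taking complements, P(marker | each) = Arden 0.08, Cato 0.145, Eyre 0.071, Dunn 0.13.
Unnormalized posteriors (prior × likelihood):
  Arden: 0.21 × 0.08 = 0.0168
  Cato: 0.33 × 0.145 = 0.04785
  Eyre: 0.34 × 0.071 = 0.02414
  Dunn: 0.12 × 0.13 = 0.0156
Normalizing constant = 0.10439.
P(Arden | evidence) = 0.0168 / 0.10439 ≈ 0.161.

0.161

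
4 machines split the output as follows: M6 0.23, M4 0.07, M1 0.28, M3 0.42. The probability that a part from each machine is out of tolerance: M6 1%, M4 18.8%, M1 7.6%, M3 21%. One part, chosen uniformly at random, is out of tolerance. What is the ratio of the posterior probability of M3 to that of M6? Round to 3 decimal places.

38.348

Prior × likelihood for each hypothesis:
  M6: 0.23 × 0.01 = 0.0023
  M4: 0.07 × 0.188 = 0.01316
  M1: 0.28 × 0.076 = 0.02128
  M3: 0.42 × 0.21 = 0.0882
Sum = 0.12494.
The ratio is 0.0882 / 0.0023 (the normalizer cancels) = 38.348.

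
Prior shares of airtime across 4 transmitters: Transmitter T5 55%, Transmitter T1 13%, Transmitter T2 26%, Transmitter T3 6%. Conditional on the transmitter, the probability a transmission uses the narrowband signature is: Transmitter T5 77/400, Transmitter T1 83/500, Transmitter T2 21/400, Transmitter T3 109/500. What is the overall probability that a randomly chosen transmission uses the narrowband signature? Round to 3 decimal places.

0.154

Compute prior × likelihood for every hypothesis:
  Transmitter T5: 0.55 × 0.1925 = 0.105875
  Transmitter T1: 0.13 × 0.166 = 0.02158
  Transmitter T2: 0.26 × 0.0525 = 0.01365
  Transmitter T3: 0.06 × 0.218 = 0.01308
P(narrowband) = 0.105875 + 0.02158 + 0.01365 + 0.01308 = 0.154185 → 0.154.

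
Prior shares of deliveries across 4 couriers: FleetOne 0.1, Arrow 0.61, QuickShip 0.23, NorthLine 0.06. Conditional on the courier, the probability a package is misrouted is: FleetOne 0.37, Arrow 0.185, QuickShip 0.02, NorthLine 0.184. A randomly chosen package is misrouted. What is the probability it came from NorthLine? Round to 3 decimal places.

Compute prior × likelihood for every hypothesis:
  FleetOne: 0.1 × 0.37 = 0.037
  Arrow: 0.61 × 0.185 = 0.11285
  QuickShip: 0.23 × 0.02 = 0.0046
  NorthLine: 0.06 × 0.184 = 0.01104
Sum = 0.16549.
P(NorthLine | evidence) = 0.01104 / 0.16549 ≈ 0.067.

0.067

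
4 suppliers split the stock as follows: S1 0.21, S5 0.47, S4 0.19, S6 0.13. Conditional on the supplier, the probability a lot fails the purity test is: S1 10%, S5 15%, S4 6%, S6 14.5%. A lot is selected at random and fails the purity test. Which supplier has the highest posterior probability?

Unnormalized posteriors (prior × likelihood):
  S1: 0.21 × 0.1 = 0.021
  S5: 0.47 × 0.15 = 0.0705
  S4: 0.19 × 0.06 = 0.0114
  S6: 0.13 × 0.145 = 0.01885
Sum = 0.12175.
Largest term belongs to S5, so S5 is most probable.

S5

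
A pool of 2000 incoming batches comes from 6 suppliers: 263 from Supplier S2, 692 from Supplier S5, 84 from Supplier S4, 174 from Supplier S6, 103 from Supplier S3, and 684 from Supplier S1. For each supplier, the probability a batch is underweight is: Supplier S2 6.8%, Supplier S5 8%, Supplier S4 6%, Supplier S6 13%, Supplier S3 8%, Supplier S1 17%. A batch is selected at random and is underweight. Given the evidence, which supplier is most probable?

By Bayes' rule, posterior ∝ prior × likelihood:
  Supplier S2: 0.1315 × 0.068 = 0.008942
  Supplier S5: 0.346 × 0.08 = 0.02768
  Supplier S4: 0.042 × 0.06 = 0.00252
  Supplier S6: 0.087 × 0.13 = 0.01131
  Supplier S3: 0.0515 × 0.08 = 0.00412
  Supplier S1: 0.342 × 0.17 = 0.05814
Total = 0.112712.
Largest term belongs to Supplier S1, so Supplier S1 is most probable.

Supplier S1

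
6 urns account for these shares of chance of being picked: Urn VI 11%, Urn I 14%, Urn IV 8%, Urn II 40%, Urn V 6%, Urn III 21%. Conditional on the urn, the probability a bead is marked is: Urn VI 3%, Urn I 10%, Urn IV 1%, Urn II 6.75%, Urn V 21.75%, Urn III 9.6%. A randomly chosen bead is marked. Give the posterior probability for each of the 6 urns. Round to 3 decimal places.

Urn VI 0.042, Urn I 0.179, Urn IV 0.010, Urn II 0.345, Urn V 0.167, Urn III 0.257

By Bayes' rule, posterior ∝ prior × likelihood:
  Urn VI: 0.11 × 0.03 = 0.0033
  Urn I: 0.14 × 0.1 = 0.014
  Urn IV: 0.08 × 0.01 = 0.0008
  Urn II: 0.4 × 0.0675 = 0.027
  Urn V: 0.06 × 0.2175 = 0.01305
  Urn III: 0.21 × 0.096 = 0.02016
Normalizing constant = 0.07831.
P(Urn VI | marked) = 0.0033/0.07831 ≈ 0.042
P(Urn I | marked) = 0.014/0.07831 ≈ 0.179
P(Urn IV | marked) = 0.0008/0.07831 ≈ 0.010
P(Urn II | marked) = 0.027/0.07831 ≈ 0.345
P(Urn V | marked) = 0.01305/0.07831 ≈ 0.167
P(Urn III | marked) = 0.02016/0.07831 ≈ 0.257
(Check: 0.042+0.179+0.010+0.345+0.167+0.257 = 1.000.)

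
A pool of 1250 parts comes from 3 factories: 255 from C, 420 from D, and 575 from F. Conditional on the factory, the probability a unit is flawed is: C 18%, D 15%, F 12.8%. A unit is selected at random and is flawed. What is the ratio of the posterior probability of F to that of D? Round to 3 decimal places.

1.168

Unnormalized posteriors (prior × likelihood):
  C: 0.204 × 0.18 = 0.03672
  D: 0.336 × 0.15 = 0.0504
  F: 0.46 × 0.128 = 0.05888
Total = 0.146.
The ratio is 0.05888 / 0.0504 (the normalizer cancels) = 1.168.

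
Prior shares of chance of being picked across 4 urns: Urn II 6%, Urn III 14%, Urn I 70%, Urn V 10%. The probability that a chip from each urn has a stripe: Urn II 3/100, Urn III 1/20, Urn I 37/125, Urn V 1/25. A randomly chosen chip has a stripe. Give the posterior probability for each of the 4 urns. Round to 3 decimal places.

Urn II 0.008, Urn III 0.032, Urn I 0.942, Urn V 0.018

Compute prior × likelihood for every hypothesis:
  Urn II: 0.06 × 0.03 = 0.0018
  Urn III: 0.14 × 0.05 = 0.007
  Urn I: 0.7 × 0.296 = 0.2072
  Urn V: 0.1 × 0.04 = 0.004
Total = 0.22.
P(Urn II | striped) = 0.0018/0.22 ≈ 0.008
P(Urn III | striped) = 0.007/0.22 ≈ 0.032
P(Urn I | striped) = 0.2072/0.22 ≈ 0.942
P(Urn V | striped) = 0.004/0.22 ≈ 0.018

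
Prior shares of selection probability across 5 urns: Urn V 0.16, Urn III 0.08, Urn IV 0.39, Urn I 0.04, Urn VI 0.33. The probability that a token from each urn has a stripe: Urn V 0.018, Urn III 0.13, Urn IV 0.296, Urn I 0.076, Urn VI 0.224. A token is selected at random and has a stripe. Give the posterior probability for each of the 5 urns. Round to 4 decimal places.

Urn V 0.0140, Urn III 0.0506, Urn IV 0.5613, Urn I 0.0148, Urn VI 0.3594

Unnormalized posteriors (prior × likelihood):
  Urn V: 0.16 × 0.018 = 0.00288
  Urn III: 0.08 × 0.13 = 0.0104
  Urn IV: 0.39 × 0.296 = 0.11544
  Urn I: 0.04 × 0.076 = 0.00304
  Urn VI: 0.33 × 0.224 = 0.07392
Normalizing constant = 0.20568.
P(Urn V | striped) = 0.00288/0.20568 ≈ 0.0140
P(Urn III | striped) = 0.0104/0.20568 ≈ 0.0506
P(Urn IV | striped) = 0.11544/0.20568 ≈ 0.5613
P(Urn I | striped) = 0.00304/0.20568 ≈ 0.0148
P(Urn VI | striped) = 0.07392/0.20568 ≈ 0.3594
(Check: 0.0140+0.0506+0.5613+0.0148+0.3594 = 1.0001.)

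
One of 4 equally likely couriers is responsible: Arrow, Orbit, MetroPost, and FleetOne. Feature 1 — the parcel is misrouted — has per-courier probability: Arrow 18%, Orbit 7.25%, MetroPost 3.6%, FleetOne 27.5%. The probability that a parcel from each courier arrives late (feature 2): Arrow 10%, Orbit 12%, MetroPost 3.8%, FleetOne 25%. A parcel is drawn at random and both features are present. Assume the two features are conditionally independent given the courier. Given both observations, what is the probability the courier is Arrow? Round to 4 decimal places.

0.1859

With a uniform prior (1/4 each), posterior ∝ likelihood:
  Arrow: 0.18 × 0.1 = 0.018
  Orbit: 0.0725 × 0.12 = 0.0087
  MetroPost: 0.036 × 0.038 = 0.001368
  FleetOne: 0.275 × 0.25 = 0.06875
Normalizing constant = 0.096818.
P(Arrow | evidence) = 0.018 / 0.096818 ≈ 0.1859.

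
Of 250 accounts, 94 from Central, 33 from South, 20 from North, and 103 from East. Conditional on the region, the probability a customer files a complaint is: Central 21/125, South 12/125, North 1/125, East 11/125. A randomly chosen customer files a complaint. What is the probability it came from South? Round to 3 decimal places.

Compute prior × likelihood for every hypothesis:
  Central: 0.376 × 0.168 = 0.063168
  South: 0.132 × 0.096 = 0.012672
  North: 0.08 × 0.008 = 0.00064
  East: 0.412 × 0.088 = 0.036256
Normalizing constant = 0.112736.
P(South | evidence) = 0.012672 / 0.112736 ≈ 0.112.

0.112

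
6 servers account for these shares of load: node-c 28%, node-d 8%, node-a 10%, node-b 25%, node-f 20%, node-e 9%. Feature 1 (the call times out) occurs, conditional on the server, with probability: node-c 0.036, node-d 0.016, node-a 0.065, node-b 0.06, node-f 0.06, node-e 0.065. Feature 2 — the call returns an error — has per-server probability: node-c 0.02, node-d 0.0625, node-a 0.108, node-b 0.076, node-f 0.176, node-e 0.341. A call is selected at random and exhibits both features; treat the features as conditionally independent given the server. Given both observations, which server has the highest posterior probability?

Prior × likelihood for each hypothesis:
  node-c: 0.28 × 0.036 × 0.02 = 0.0002016
  node-d: 0.08 × 0.016 × 0.0625 = 0.00008
  node-a: 0.1 × 0.065 × 0.108 = 0.000702
  node-b: 0.25 × 0.06 × 0.076 = 0.00114
  node-f: 0.2 × 0.06 × 0.176 = 0.002112
  node-e: 0.09 × 0.065 × 0.341 = 0.00199485
Normalizing constant = 0.00623045.
Largest term belongs to node-f, so node-f is most probable.

node-f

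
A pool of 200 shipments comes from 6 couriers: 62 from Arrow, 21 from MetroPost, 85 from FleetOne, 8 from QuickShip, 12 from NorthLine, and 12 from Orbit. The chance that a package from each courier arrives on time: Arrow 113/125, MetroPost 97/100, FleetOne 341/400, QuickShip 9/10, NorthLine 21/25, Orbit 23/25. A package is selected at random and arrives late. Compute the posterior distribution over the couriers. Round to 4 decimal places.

Arrow 0.2611, MetroPost 0.0276, FleetOne 0.5499, QuickShip 0.0351, NorthLine 0.0842, Orbit 0.0421

Taking complements, P(late | each) = Arrow 0.096, MetroPost 0.03, FleetOne 0.1475, QuickShip 0.1, NorthLine 0.16, Orbit 0.08.
Unnormalized posteriors (prior × likelihood):
  Arrow: 0.31 × 0.096 = 0.02976
  MetroPost: 0.105 × 0.03 = 0.00315
  FleetOne: 0.425 × 0.1475 = 0.0626875
  QuickShip: 0.04 × 0.1 = 0.004
  NorthLine: 0.06 × 0.16 = 0.0096
  Orbit: 0.06 × 0.08 = 0.0048
Sum = 0.1139975.
P(Arrow | late) = 0.02976/0.1139975 ≈ 0.2611
P(MetroPost | late) = 0.00315/0.1139975 ≈ 0.0276
P(FleetOne | late) = 0.0626875/0.1139975 ≈ 0.5499
P(QuickShip | late) = 0.004/0.1139975 ≈ 0.0351
P(NorthLine | late) = 0.0096/0.1139975 ≈ 0.0842
P(Orbit | late) = 0.0048/0.1139975 ≈ 0.0421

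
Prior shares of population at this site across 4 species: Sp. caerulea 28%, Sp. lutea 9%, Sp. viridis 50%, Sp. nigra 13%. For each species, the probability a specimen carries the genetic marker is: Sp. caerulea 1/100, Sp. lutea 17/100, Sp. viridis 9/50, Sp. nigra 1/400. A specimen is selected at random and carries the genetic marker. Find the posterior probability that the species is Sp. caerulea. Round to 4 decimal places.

Unnormalized posteriors (prior × likelihood):
  Sp. caerulea: 0.28 × 0.01 = 0.0028
  Sp. lutea: 0.09 × 0.17 = 0.0153
  Sp. viridis: 0.5 × 0.18 = 0.09
  Sp. nigra: 0.13 × 0.0025 = 0.000325
Normalizing constant = 0.108425.
P(Sp. caerulea | evidence) = 0.0028 / 0.108425 ≈ 0.0258.

0.0258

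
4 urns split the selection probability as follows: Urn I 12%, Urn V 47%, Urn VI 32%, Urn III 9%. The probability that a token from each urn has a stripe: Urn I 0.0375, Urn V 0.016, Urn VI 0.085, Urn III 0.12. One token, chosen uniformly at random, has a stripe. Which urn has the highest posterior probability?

Compute prior × likelihood for every hypothesis:
  Urn I: 0.12 × 0.0375 = 0.0045
  Urn V: 0.47 × 0.016 = 0.00752
  Urn VI: 0.32 × 0.085 = 0.0272
  Urn III: 0.09 × 0.12 = 0.0108
Sum = 0.05002.
Largest term belongs to Urn VI, so Urn VI is most probable.

Urn VI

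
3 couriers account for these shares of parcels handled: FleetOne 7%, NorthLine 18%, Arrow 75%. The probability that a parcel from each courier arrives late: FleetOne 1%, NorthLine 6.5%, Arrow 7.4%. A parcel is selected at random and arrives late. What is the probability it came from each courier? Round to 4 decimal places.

FleetOne 0.0103, NorthLine 0.1723, Arrow 0.8174

Unnormalized posteriors (prior × likelihood):
  FleetOne: 0.07 × 0.01 = 0.0007
  NorthLine: 0.18 × 0.065 = 0.0117
  Arrow: 0.75 × 0.074 = 0.0555
Normalizing constant = 0.0679.
P(FleetOne | late) = 0.0007/0.0679 ≈ 0.0103
P(NorthLine | late) = 0.0117/0.0679 ≈ 0.1723
P(Arrow | late) = 0.0555/0.0679 ≈ 0.8174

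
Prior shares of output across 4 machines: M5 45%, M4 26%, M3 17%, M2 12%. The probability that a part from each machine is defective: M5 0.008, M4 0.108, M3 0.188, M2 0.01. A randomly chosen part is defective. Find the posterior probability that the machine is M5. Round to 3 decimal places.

0.056

Unnormalized posteriors (prior × likelihood):
  M5: 0.45 × 0.008 = 0.0036
  M4: 0.26 × 0.108 = 0.02808
  M3: 0.17 × 0.188 = 0.03196
  M2: 0.12 × 0.01 = 0.0012
Sum = 0.06484.
P(M5 | evidence) = 0.0036 / 0.06484 ≈ 0.056.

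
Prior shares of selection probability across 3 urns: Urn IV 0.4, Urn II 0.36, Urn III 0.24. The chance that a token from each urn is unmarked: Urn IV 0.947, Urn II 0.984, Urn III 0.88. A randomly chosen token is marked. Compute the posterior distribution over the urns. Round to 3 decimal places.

Taking complements, P(marked | each) = Urn IV 0.053, Urn II 0.016, Urn III 0.12.
Prior × likelihood for each hypothesis:
  Urn IV: 0.4 × 0.053 = 0.0212
  Urn II: 0.36 × 0.016 = 0.00576
  Urn III: 0.24 × 0.12 = 0.0288
Normalizing constant = 0.05576.
P(Urn IV | marked) = 0.0212/0.05576 ≈ 0.380
P(Urn II | marked) = 0.00576/0.05576 ≈ 0.103
P(Urn III | marked) = 0.0288/0.05576 ≈ 0.516
(Check: 0.380+0.103+0.516 = 0.999.)

Urn IV 0.380, Urn II 0.103, Urn III 0.516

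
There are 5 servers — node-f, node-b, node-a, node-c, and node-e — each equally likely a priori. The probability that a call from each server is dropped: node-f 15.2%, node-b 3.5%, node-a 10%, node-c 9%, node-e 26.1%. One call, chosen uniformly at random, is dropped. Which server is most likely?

node-e

Since the prior is uniform, the posterior is proportional to the likelihood:
  node-f: 0.152
  node-b: 0.035
  node-a: 0.1
  node-c: 0.09
  node-e: 0.261
Normalizing constant = 0.638.
Largest term belongs to node-e, so node-e is most probable.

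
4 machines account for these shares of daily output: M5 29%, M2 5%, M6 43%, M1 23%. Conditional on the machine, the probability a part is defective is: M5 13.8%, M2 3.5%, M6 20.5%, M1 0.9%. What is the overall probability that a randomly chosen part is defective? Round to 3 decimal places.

0.132

By Bayes' rule, posterior ∝ prior × likelihood:
  M5: 0.29 × 0.138 = 0.04002
  M2: 0.05 × 0.035 = 0.00175
  M6: 0.43 × 0.205 = 0.08815
  M1: 0.23 × 0.009 = 0.00207
P(defective) = 0.04002 + 0.00175 + 0.08815 + 0.00207 = 0.13199 → 0.132.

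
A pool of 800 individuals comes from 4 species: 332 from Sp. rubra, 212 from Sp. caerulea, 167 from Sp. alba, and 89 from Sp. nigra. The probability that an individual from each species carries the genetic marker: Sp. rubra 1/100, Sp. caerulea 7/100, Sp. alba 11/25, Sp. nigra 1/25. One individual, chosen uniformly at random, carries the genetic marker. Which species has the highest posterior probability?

Sp. alba

Prior × likelihood for each hypothesis:
  Sp. rubra: 0.415 × 0.01 = 0.00415
  Sp. caerulea: 0.265 × 0.07 = 0.01855
  Sp. alba: 0.20875 × 0.44 = 0.09185
  Sp. nigra: 0.11125 × 0.04 = 0.00445
Total = 0.119.
Largest term belongs to Sp. alba, so Sp. alba is most probable.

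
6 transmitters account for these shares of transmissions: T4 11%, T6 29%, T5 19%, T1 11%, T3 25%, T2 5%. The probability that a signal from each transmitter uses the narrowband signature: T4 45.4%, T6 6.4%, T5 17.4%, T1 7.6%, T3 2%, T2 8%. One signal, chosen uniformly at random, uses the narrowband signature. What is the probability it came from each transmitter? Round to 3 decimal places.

Compute prior × likelihood for every hypothesis:
  T4: 0.11 × 0.454 = 0.04994
  T6: 0.29 × 0.064 = 0.01856
  T5: 0.19 × 0.174 = 0.03306
  T1: 0.11 × 0.076 = 0.00836
  T3: 0.25 × 0.02 = 0.005
  T2: 0.05 × 0.08 = 0.004
Normalizing constant = 0.11892.
P(T4 | narrowband) = 0.04994/0.11892 ≈ 0.420
P(T6 | narrowband) = 0.01856/0.11892 ≈ 0.156
P(T5 | narrowband) = 0.03306/0.11892 ≈ 0.278
P(T1 | narrowband) = 0.00836/0.11892 ≈ 0.070
P(T3 | narrowband) = 0.005/0.11892 ≈ 0.042
P(T2 | narrowband) = 0.004/0.11892 ≈ 0.034

T4 0.420, T6 0.156, T5 0.278, T1 0.070, T3 0.042, T2 0.034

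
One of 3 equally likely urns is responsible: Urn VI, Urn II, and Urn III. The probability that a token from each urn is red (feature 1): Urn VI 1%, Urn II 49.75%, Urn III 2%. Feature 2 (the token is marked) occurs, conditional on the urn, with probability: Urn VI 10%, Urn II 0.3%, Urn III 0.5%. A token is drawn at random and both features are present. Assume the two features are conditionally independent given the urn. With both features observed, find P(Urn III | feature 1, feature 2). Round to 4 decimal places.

0.0386

Since the prior is uniform, the posterior is proportional to the likelihood:
  Urn VI: 0.01 × 0.1 = 0.001
  Urn II: 0.4975 × 0.003 = 0.0014925
  Urn III: 0.02 × 0.005 = 0.0001
Normalizing constant = 0.0025925.
P(Urn III | evidence) = 0.0001 / 0.0025925 ≈ 0.0386.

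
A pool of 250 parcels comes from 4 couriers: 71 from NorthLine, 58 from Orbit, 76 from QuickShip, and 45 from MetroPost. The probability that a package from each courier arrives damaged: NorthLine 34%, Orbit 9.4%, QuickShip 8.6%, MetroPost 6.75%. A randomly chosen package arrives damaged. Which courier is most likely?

Unnormalized posteriors (prior × likelihood):
  NorthLine: 0.284 × 0.34 = 0.09656
  Orbit: 0.232 × 0.094 = 0.021808
  QuickShip: 0.304 × 0.086 = 0.026144
  MetroPost: 0.18 × 0.0675 = 0.01215
Sum = 0.156662.
Largest term belongs to NorthLine, so NorthLine is most probable.

NorthLine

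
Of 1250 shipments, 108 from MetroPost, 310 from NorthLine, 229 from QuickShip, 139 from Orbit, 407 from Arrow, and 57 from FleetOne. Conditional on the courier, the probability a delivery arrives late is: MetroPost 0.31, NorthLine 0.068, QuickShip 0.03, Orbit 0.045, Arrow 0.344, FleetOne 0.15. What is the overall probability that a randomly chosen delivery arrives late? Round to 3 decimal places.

0.173

By Bayes' rule, posterior ∝ prior × likelihood:
  MetroPost: 0.0864 × 0.31 = 0.026784
  NorthLine: 0.248 × 0.068 = 0.016864
  QuickShip: 0.1832 × 0.03 = 0.005496
  Orbit: 0.1112 × 0.045 = 0.005004
  Arrow: 0.3256 × 0.344 = 0.1120064
  FleetOne: 0.0456 × 0.15 = 0.00684
P(late) = 0.026784 + 0.016864 + 0.005496 + 0.005004 + 0.1120064 + 0.00684 = 0.1729944 → 0.173.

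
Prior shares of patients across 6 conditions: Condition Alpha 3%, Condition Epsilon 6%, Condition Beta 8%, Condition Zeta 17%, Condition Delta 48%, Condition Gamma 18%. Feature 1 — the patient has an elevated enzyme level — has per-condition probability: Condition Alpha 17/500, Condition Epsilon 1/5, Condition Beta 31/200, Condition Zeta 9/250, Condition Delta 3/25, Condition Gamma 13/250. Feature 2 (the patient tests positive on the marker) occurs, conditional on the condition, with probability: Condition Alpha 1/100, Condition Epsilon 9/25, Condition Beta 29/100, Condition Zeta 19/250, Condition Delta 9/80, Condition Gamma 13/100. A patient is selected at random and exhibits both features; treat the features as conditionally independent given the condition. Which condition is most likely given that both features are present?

Condition Delta

Prior × likelihood for each hypothesis:
  Condition Alpha: 0.03 × 0.034 × 0.01 = 0.0000102
  Condition Epsilon: 0.06 × 0.2 × 0.36 = 0.00432
  Condition Beta: 0.08 × 0.155 × 0.29 = 0.003596
  Condition Zeta: 0.17 × 0.036 × 0.076 = 0.00046512
  Condition Delta: 0.48 × 0.12 × 0.1125 = 0.00648
  Condition Gamma: 0.18 × 0.052 × 0.13 = 0.0012168
Total = 0.01608812.
Largest term belongs to Condition Delta, so Condition Delta is most probable.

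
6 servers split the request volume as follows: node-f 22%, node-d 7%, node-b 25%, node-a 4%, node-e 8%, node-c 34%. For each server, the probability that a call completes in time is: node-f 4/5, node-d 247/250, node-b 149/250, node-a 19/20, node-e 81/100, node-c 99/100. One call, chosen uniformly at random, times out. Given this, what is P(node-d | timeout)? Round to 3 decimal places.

Taking complements, P(timeout | each) = node-f 0.2, node-d 0.012, node-b 0.404, node-a 0.05, node-e 0.19, node-c 0.01.
By Bayes' rule, posterior ∝ prior × likelihood:
  node-f: 0.22 × 0.2 = 0.044
  node-d: 0.07 × 0.012 = 0.00084
  node-b: 0.25 × 0.404 = 0.101
  node-a: 0.04 × 0.05 = 0.002
  node-e: 0.08 × 0.19 = 0.0152
  node-c: 0.34 × 0.01 = 0.0034
Total = 0.16644.
P(node-d | evidence) = 0.00084 / 0.16644 ≈ 0.005.

0.005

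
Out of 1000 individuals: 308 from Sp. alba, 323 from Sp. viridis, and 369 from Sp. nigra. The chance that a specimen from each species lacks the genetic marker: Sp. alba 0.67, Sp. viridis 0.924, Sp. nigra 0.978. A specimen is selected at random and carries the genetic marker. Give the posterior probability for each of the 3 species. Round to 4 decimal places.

Taking complements, P(marker | each) = Sp. alba 0.33, Sp. viridis 0.076, Sp. nigra 0.022.
Unnormalized posteriors (prior × likelihood):
  Sp. alba: 0.308 × 0.33 = 0.10164
  Sp. viridis: 0.323 × 0.076 = 0.024548
  Sp. nigra: 0.369 × 0.022 = 0.008118
Total = 0.134306.
P(Sp. alba | marker) = 0.10164/0.134306 ≈ 0.7568
P(Sp. viridis | marker) = 0.024548/0.134306 ≈ 0.1828
P(Sp. nigra | marker) = 0.008118/0.134306 ≈ 0.0604
(Check: 0.7568+0.1828+0.0604 = 1.0000.)

Sp. alba 0.7568, Sp. viridis 0.1828, Sp. nigra 0.0604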